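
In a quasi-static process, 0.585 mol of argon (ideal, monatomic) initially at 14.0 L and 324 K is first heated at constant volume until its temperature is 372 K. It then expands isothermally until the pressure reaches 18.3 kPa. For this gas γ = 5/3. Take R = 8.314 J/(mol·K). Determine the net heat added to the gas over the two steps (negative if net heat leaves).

3890 J

P₁ = nRT₁/V₁ = 0.585×8.314×324/14.0 = 113 kPa.
Step 1 — Isochoric: V stays 14.0 L; P/T = const ⇒ T₂ = 372 K, P₂ = 129 kPa.
W = 0 (no volume change).
ΔU = nCvΔT = 0.585×12.5×(372−324) = 350 J.
Q = ΔU = 350 J.
State after step 1: P = 129 kPa, V = 14.0 L, T = 372 K.
Step 2 — Isothermal: T stays 372 K; PV = const ⇒ V₂ = 98.9 L, P₂ = 18.3 kPa.
ΔU = 0 (ideal gas, T constant).
W = nRT ln(V₂/V₁) = 0.585×8.314×372×ln(7.06) = 3540 J.
Q = ΔU + W = 3540 J.
Net over both steps: W = 3540 J, Q = 3890 J, ΔU = 350 J.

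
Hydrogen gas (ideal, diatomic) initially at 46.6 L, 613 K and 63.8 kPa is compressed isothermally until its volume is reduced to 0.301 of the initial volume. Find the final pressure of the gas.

212 kPa

Isothermal: T stays 613 K; PV = const ⇒ V₂ = 14.0 L, P₂ = 212 kPa.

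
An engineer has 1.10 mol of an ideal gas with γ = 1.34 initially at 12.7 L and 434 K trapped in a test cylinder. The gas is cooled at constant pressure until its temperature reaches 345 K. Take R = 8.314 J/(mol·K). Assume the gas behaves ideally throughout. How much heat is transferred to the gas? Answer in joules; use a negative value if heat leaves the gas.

P₁ = nRT₁/V₁ = 1.10×8.314×434/12.7 = 313 kPa.
Isobaric: P stays 313 kPa; V/T = const ⇒ T₂ = 345 K, V₂ = 10.1 L.
W = PΔV = 313×(10.1−12.7) kPa·L = -814 J.
ΔU = nCvΔT = 1.10×24.5×(345−434) = -2390 J.
Q = ΔU + W = nCpΔT = -3210 J.

-3210 J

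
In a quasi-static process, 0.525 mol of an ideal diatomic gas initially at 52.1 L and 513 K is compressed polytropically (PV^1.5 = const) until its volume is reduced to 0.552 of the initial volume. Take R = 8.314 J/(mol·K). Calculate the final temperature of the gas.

P₁ = nRT₁/V₁ = 0.525×8.314×513/52.1 = 43.0 kPa.
Polytropic n=1.5: T₂ = T₁(V₁/V₂)^(n−1) = 513×(1.81)^0.50 = 690 K; P₂ = P₁(V₁/V₂)^n = 105 kPa.

690 K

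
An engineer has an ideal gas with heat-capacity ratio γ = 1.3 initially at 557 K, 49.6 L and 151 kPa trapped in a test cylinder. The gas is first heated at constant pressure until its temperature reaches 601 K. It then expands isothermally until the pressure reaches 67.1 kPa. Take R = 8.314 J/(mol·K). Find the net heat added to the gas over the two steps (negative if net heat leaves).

n = P₁V₁/(RT₁) = 151×49.6/(8.314×557) = 1.62 mol.
Step 1 — Isobaric: P stays 151 kPa; V/T = const ⇒ T₂ = 601 K, V₂ = 53.5 L.
W = PΔV = 151×(53.5−49.6) kPa·L = 592 J.
ΔU = nCvΔT = 1.62×27.7×(601−557) = 1970 J.
Q = ΔU + W = nCpΔT = 2560 J.
State after step 1: P = 151 kPa, V = 53.5 L, T = 601 K.
Step 2 — Isothermal: T stays 601 K; PV = const ⇒ V₂ = 120 L, P₂ = 67.1 kPa.
ΔU = 0 (ideal gas, T constant).
W = nRT ln(V₂/V₁) = 1.62×8.314×601×ln(2.25) = 6550 J.
Q = ΔU + W = 6550 J.
Net over both steps: W = 7150 J, Q = 9120 J, ΔU = 1970 J.

9120 J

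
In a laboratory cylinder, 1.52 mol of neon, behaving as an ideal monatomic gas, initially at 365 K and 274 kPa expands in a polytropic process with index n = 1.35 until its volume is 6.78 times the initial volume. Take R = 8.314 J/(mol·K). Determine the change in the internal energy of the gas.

-3380 J

V₁ = nRT₁/P₁ = 1.52×8.314×365/274 = 16.8 L.
Polytropic n=1.35: T₂ = T₁(V₁/V₂)^(n−1) = 365×(0.147)^0.35 = 187 K; P₂ = P₁(V₁/V₂)^n = 20.7 kPa.
For an ideal gas ΔU = nCvΔT with Cv = (3/2)R = 12.5 J/(mol·K).
ΔU = 1.52×12.5×(187−365) = -3380 J.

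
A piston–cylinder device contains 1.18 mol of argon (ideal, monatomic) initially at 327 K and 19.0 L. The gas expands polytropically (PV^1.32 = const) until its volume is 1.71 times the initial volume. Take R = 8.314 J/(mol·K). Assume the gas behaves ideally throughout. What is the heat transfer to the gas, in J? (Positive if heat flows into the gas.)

822 J

P₁ = nRT₁/V₁ = 1.18×8.314×327/19.0 = 169 kPa.
Polytropic n=1.32: T₂ = T₁(V₁/V₂)^(n−1) = 327×(0.585)^0.32 = 275 K; P₂ = P₁(V₁/V₂)^n = 83.2 kPa.
W = (P₁V₁−P₂V₂)/(n−1) = (169×19.0−83.2×32.5)/0.32 = 1580 J.
ΔU = nCvΔT = 1.18×12.5×(275−327) = -759 J.
Q = ΔU + W = 822 J.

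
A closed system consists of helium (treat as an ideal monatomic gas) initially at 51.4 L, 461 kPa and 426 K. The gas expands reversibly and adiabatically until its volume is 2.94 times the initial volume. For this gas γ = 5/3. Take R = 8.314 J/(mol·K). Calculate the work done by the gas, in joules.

n = P₁V₁/(RT₁) = 461×51.4/(8.314×426) = 6.69 mol.
Adiabatic: TV^(γ−1) = const ⇒ T₂ = 426×(0.340)^0.667 = 208 K; PV^γ = const ⇒ P₂ = 76.4 kPa.
ΔU = nCvΔT = 6.69×12.5×(208−426) = -18200 J.
Q = 0 for an adiabatic process, so W = −ΔU = 18200 J.

18200 J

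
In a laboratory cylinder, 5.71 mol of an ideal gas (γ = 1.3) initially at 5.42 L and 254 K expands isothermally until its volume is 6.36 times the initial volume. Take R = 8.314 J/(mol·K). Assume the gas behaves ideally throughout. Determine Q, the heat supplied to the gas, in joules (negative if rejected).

P₁ = nRT₁/V₁ = 5.71×8.314×254/5.42 = 2220 kPa.
Isothermal: T stays 254 K; PV = const ⇒ V₂ = 34.5 L, P₂ = 350 kPa.
ΔU = 0 (ideal gas, T constant).
W = nRT ln(V₂/V₁) = 5.71×8.314×254×ln(6.36) = 22300 J.
Q = ΔU + W = 22300 J.

22300 J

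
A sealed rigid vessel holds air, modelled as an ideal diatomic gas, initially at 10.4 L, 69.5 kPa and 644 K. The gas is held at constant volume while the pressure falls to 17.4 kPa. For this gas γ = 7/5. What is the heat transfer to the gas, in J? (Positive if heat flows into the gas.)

n = P₁V₁/(RT₁) = 69.5×10.4/(8.314×644) = 0.135 mol.
Isochoric: V stays 10.4 L; P/T = const ⇒ T₂ = 161 K, P₂ = 17.4 kPa.
W = 0 (no volume change).
ΔU = nCvΔT = 0.135×20.8×(161−644) = -1350 J.
Q = ΔU = -1350 J.

-1350 J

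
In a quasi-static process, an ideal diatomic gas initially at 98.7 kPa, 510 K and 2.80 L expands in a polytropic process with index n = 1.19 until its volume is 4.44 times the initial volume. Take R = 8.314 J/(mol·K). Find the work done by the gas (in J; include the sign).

359 J

n = P₁V₁/(RT₁) = 98.7×2.80/(8.314×510) = 0.0652 mol.
Polytropic n=1.19: T₂ = T₁(V₁/V₂)^(n−1) = 510×(0.225)^0.19 = 384 K; P₂ = P₁(V₁/V₂)^n = 16.7 kPa.
W = (P₁V₁−P₂V₂)/(n−1) = (98.7×2.80−16.7×12.4)/0.19 = 359 J.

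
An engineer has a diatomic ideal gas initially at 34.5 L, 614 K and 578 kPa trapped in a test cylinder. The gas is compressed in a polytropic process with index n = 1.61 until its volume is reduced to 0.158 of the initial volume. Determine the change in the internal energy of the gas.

104000 J

n = P₁V₁/(RT₁) = 578×34.5/(8.314×614) = 3.91 mol.
Polytropic n=1.61: T₂ = T₁(V₁/V₂)^(n−1) = 614×(6.33)^0.61 = 1890 K; P₂ = P₁(V₁/V₂)^n = 11300 kPa.
For an ideal gas ΔU = nCvΔT with Cv = (5/2)R = 20.8 J/(mol·K).
ΔU = 3.91×20.8×(1890−614) = 104000 J.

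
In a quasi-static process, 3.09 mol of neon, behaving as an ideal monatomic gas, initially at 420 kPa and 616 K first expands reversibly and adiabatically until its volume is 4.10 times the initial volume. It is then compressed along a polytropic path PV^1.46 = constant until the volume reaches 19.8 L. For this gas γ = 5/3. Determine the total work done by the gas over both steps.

-6650 J

V₁ = nRT₁/P₁ = 3.09×8.314×616/420 = 37.7 L.
Step 1 — Adiabatic: TV^(γ−1) = const ⇒ T₂ = 616×(0.244)^0.667 = 240 K; PV^γ = const ⇒ P₂ = 40.0 kPa.
ΔU = nCvΔT = 3.09×12.5×(240−616) = -14500 J.
Q = 0 for an adiabatic process, so W = −ΔU = 14500 J.
State after step 1: P = 40.0 kPa, V = 154 L, T = 240 K.
Step 2 — Polytropic n=1.46: T₂ = T₁(V₁/V₂)^(n−1) = 240×(7.80)^0.46 = 619 K; P₂ = P₁(V₁/V₂)^n = 803 kPa.
W = (P₁V₁−P₂V₂)/(n−1) = (40.0×154−803×19.8)/0.46 = -21100 J.
ΔU = nCvΔT = 3.09×12.5×(619−240) = 14600 J.
Q = ΔU + W = -6550 J.
Net over both steps: W = -6650 J, Q = -6550 J, ΔU = 104 J.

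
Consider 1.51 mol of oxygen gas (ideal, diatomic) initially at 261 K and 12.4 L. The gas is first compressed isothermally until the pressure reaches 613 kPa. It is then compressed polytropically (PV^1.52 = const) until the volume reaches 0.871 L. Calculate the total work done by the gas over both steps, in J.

-12600 J

P₁ = nRT₁/V₁ = 1.51×8.314×261/12.4 = 264 kPa.
Step 1 — Isothermal: T stays 261 K; PV = const ⇒ V₂ = 5.35 L, P₂ = 613 kPa.
ΔU = 0 (ideal gas, T constant).
W = nRT ln(V₂/V₁) = 1.51×8.314×261×ln(0.431) = -2760 J.
Q = ΔU + W = -2760 J.
State after step 1: P = 613 kPa, V = 5.35 L, T = 261 K.
Step 2 — Polytropic n=1.52: T₂ = T₁(V₁/V₂)^(n−1) = 261×(6.14)^0.52 = 670 K; P₂ = P₁(V₁/V₂)^n = 9660 kPa.
W = (P₁V₁−P₂V₂)/(n−1) = (613×5.35−9660×0.871)/0.52 = -9890 J.
ΔU = nCvΔT = 1.51×20.8×(670−261) = 12900 J.
Q = ΔU + W = 2970 J.
Net over both steps: W = -12600 J, Q = 208 J, ΔU = 12900 J.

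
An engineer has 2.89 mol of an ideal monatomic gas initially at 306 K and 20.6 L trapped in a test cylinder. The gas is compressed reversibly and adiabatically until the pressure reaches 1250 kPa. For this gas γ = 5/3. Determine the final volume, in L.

P₁ = nRT₁/V₁ = 2.89×8.314×306/20.6 = 357 kPa.
Adiabatic: T₂/T₁ = (P₂/P₁)^((γ−1)/γ) ⇒ T₂ = 306×(3.50)^0.400 = 505 K; V₂ = 9.71 L.

9.71 L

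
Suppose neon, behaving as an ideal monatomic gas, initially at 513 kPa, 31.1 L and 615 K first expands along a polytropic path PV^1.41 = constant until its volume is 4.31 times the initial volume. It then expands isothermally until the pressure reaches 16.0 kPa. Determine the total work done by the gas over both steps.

29900 J

n = P₁V₁/(RT₁) = 513×31.1/(8.314×615) = 3.12 mol.
Step 1 — Polytropic n=1.41: T₂ = T₁(V₁/V₂)^(n−1) = 615×(0.232)^0.41 = 338 K; P₂ = P₁(V₁/V₂)^n = 65.4 kPa.
W = (P₁V₁−P₂V₂)/(n−1) = (513×31.1−65.4×134)/0.41 = 17500 J.
ΔU = nCvΔT = 3.12×12.5×(338−615) = -10800 J.
Q = ΔU + W = 6750 J.
State after step 1: P = 65.4 kPa, V = 134 L, T = 338 K.
Step 2 — Isothermal: T stays 338 K; PV = const ⇒ V₂ = 548 L, P₂ = 16.0 kPa.
ΔU = 0 (ideal gas, T constant).
W = nRT ln(V₂/V₁) = 3.12×8.314×338×ln(4.09) = 12300 J.
Q = ΔU + W = 12300 J.
Net over both steps: W = 29900 J, Q = 19100 J, ΔU = -10800 J.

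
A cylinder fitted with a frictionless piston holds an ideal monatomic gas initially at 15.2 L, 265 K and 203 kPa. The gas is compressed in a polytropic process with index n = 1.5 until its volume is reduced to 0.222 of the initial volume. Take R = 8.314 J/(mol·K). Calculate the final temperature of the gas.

562 K

Polytropic n=1.5: T₂ = T₁(V₁/V₂)^(n−1) = 265×(4.50)^0.50 = 562 K; P₂ = P₁(V₁/V₂)^n = 1940 kPa.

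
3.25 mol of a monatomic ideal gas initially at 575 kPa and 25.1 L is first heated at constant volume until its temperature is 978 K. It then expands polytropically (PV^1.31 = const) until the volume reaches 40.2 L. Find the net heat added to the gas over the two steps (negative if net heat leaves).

24200 J

T₁ = P₁V₁/(nR) = 575×25.1/(3.25×8.314) = 534 K.
Step 1 — Isochoric: V stays 25.1 L; P/T = const ⇒ T₂ = 978 K, P₂ = 1050 kPa.
W = 0 (no volume change).
ΔU = nCvΔT = 3.25×12.5×(978−534) = 18000 J.
Q = ΔU = 18000 J.
State after step 1: P = 1050 kPa, V = 25.1 L, T = 978 K.
Step 2 — Polytropic n=1.31: T₂ = T₁(V₁/V₂)^(n−1) = 978×(0.624)^0.31 = 845 K; P₂ = P₁(V₁/V₂)^n = 568 kPa.
W = (P₁V₁−P₂V₂)/(n−1) = (1050×25.1−568×40.2)/0.31 = 11600 J.
ΔU = nCvΔT = 3.25×12.5×(845−978) = -5380 J.
Q = ΔU + W = 6200 J.
Net over both steps: W = 11600 J, Q = 24200 J, ΔU = 12600 J.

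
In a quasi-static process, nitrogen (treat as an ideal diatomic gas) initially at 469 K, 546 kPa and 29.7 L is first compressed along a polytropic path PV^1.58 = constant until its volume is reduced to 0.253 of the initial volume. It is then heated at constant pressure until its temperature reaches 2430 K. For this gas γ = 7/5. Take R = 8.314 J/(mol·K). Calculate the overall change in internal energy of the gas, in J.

170000 J

n = P₁V₁/(RT₁) = 546×29.7/(8.314×469) = 4.16 mol.
Step 1 — Polytropic n=1.58: T₂ = T₁(V₁/V₂)^(n−1) = 469×(3.95)^0.58 = 1040 K; P₂ = P₁(V₁/V₂)^n = 4790 kPa.
W = (P₁V₁−P₂V₂)/(n−1) = (546×29.7−4790×7.51)/0.58 = -34100 J.
ΔU = nCvΔT = 4.16×20.8×(1040−469) = 49400 J.
Q = ΔU + W = 15300 J.
State after step 1: P = 4790 kPa, V = 7.51 L, T = 1040 K.
Step 2 — Isobaric: P stays 4790 kPa; V/T = const ⇒ T₂ = 2430 K, V₂ = 17.5 L.
W = PΔV = 4790×(17.5−7.51) kPa·L = 48000 J.
ΔU = nCvΔT = 4.16×20.8×(2430−1040) = 120000 J.
Q = ΔU + W = nCpΔT = 168000 J.
Net over both steps: W = 13900 J, Q = 183000 J, ΔU = 170000 J.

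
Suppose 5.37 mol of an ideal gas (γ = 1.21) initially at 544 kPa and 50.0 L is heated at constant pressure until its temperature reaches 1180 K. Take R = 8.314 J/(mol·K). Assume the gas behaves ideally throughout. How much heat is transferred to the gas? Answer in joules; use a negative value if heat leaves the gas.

T₁ = P₁V₁/(nR) = 544×50.0/(5.37×8.314) = 609 K.
Isobaric: P stays 544 kPa; V/T = const ⇒ T₂ = 1180 K, V₂ = 96.8 L.
W = PΔV = 544×(96.8−50.0) kPa·L = 25500 J.
ΔU = nCvΔT = 5.37×39.6×(1180−609) = 121000 J.
Q = ΔU + W = nCpΔT = 147000 J.

147000 J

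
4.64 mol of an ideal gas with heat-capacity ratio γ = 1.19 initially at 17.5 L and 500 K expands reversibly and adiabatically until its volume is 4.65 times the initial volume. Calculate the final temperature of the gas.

373 K

P₁ = nRT₁/V₁ = 4.64×8.314×500/17.5 = 1100 kPa.
Adiabatic: TV^(γ−1) = const ⇒ T₂ = 500×(0.215)^0.190 = 373 K; PV^γ = const ⇒ P₂ = 177 kPa.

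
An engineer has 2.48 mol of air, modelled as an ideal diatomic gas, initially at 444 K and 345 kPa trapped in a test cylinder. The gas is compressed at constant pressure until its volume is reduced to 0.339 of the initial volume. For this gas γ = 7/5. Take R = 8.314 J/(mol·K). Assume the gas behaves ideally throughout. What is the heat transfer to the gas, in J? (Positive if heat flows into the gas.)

-21200 J

V₁ = nRT₁/P₁ = 2.48×8.314×444/345 = 26.5 L.
Isobaric: P stays 345 kPa; V/T = const ⇒ T₂ = 151 K, V₂ = 9.00 L.
W = PΔV = 345×(9.00−26.5) kPa·L = -6050 J.
ΔU = nCvΔT = 2.48×20.8×(151−444) = -15100 J.
Q = ΔU + W = nCpΔT = -21200 J.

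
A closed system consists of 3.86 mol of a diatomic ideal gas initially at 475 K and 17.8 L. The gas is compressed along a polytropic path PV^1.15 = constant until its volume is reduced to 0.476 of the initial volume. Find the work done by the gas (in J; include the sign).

P₁ = nRT₁/V₁ = 3.86×8.314×475/17.8 = 856 kPa.
Polytropic n=1.15: T₂ = T₁(V₁/V₂)^(n−1) = 475×(2.10)^0.15 = 531 K; P₂ = P₁(V₁/V₂)^n = 2010 kPa.
W = (P₁V₁−P₂V₂)/(n−1) = (856×17.8−2010×8.47)/0.15 = -12000 J.

-12000 J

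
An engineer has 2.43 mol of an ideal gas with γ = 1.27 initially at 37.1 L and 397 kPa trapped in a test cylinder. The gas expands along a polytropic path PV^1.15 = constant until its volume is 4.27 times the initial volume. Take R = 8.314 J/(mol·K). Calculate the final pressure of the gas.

T₁ = P₁V₁/(nR) = 397×37.1/(2.43×8.314) = 729 K.
Polytropic n=1.15: T₂ = T₁(V₁/V₂)^(n−1) = 729×(0.234)^0.15 = 586 K; P₂ = P₁(V₁/V₂)^n = 74.8 kPa.

74.8 kPa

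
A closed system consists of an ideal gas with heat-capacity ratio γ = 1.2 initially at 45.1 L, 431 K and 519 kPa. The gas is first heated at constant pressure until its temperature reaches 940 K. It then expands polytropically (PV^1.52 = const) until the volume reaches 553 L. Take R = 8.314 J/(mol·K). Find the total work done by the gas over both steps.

85800 J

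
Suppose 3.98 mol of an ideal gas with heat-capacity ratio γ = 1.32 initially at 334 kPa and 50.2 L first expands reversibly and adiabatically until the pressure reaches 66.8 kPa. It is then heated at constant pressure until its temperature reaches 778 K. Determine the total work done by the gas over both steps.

T₁ = P₁V₁/(nR) = 334×50.2/(3.98×8.314) = 507 K.
Step 1 — Adiabatic: T₂/T₁ = (P₂/P₁)^((γ−1)/γ) ⇒ T₂ = 507×(0.200)^0.242 = 343 K; V₂ = 170 L.
ΔU = nCvΔT = 3.98×26.0×(343−507) = -16900 J.
Q = 0 for an adiabatic process, so W = −ΔU = 16900 J.
State after step 1: P = 66.8 kPa, V = 170 L, T = 343 K.
Step 2 — Isobaric: P stays 66.8 kPa; V/T = const ⇒ T₂ = 778 K, V₂ = 385 L.
W = PΔV = 66.8×(385−170) kPa·L = 14400 J.
ΔU = nCvΔT = 3.98×26.0×(778−343) = 45000 J.
Q = ΔU + W = nCpΔT = 59400 J.
Net over both steps: W = 31300 J, Q = 59400 J, ΔU = 28100 J.

31300 J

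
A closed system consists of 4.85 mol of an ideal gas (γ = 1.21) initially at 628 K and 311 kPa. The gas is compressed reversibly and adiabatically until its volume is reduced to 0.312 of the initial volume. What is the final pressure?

1270 kPa

V₁ = nRT₁/P₁ = 4.85×8.314×628/311 = 81.4 L.
Adiabatic: TV^(γ−1) = const ⇒ T₂ = 628×(3.21)^0.210 = 802 K; PV^γ = const ⇒ P₂ = 1270 kPa.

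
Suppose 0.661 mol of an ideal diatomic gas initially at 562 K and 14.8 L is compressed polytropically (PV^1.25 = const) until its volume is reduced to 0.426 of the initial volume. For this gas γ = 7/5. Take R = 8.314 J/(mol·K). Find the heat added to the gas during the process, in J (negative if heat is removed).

P₁ = nRT₁/V₁ = 0.661×8.314×562/14.8 = 209 kPa.
Polytropic n=1.25: T₂ = T₁(V₁/V₂)^(n−1) = 562×(2.35)^0.25 = 696 K; P₂ = P₁(V₁/V₂)^n = 606 kPa.
W = (P₁V₁−P₂V₂)/(n−1) = (209×14.8−606×6.30)/0.25 = -2940 J.
ΔU = nCvΔT = 0.661×20.8×(696−562) = 1840 J.
Q = ΔU + W = -1100 J.

-1100 J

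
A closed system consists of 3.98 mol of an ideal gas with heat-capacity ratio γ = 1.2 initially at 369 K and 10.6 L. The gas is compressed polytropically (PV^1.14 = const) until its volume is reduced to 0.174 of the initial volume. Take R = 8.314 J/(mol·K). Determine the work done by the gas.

P₁ = nRT₁/V₁ = 3.98×8.314×369/10.6 = 1150 kPa.
Polytropic n=1.14: T₂ = T₁(V₁/V₂)^(n−1) = 369×(5.75)^0.14 = 471 K; P₂ = P₁(V₁/V₂)^n = 8460 kPa.
W = (P₁V₁−P₂V₂)/(n−1) = (1150×10.6−8460×1.84)/0.14 = -24200 J.

-24200 J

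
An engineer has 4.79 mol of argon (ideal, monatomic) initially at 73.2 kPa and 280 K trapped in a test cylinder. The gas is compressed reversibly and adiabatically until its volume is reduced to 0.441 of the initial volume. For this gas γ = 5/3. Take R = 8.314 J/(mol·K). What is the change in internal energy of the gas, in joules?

12100 J

V₁ = nRT₁/P₁ = 4.79×8.314×280/73.2 = 152 L.
Adiabatic: TV^(γ−1) = const ⇒ T₂ = 280×(2.27)^0.667 = 483 K; PV^γ = const ⇒ P₂ = 286 kPa.
For an ideal gas ΔU = nCvΔT with Cv = (3/2)R = 12.5 J/(mol·K).
ΔU = 4.79×12.5×(483−280) = 12100 J.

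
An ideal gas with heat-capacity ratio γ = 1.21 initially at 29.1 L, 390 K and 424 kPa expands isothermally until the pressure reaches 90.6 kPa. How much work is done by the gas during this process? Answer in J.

n = P₁V₁/(RT₁) = 424×29.1/(8.314×390) = 3.81 mol.
Isothermal: T stays 390 K; PV = const ⇒ V₂ = 136 L, P₂ = 90.6 kPa.
W = nRT ln(V₂/V₁) = 3.81×8.314×390×ln(4.68) = 19000 J.

19000 J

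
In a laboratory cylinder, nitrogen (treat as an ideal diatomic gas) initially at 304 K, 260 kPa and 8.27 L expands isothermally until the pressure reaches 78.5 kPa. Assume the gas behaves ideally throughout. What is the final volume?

Isothermal: T stays 304 K; PV = const ⇒ V₂ = 27.4 L, P₂ = 78.5 kPa.

27.4 L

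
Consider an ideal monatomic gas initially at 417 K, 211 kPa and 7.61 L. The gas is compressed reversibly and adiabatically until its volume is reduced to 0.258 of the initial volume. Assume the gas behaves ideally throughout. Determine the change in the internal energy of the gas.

3530 J

n = P₁V₁/(RT₁) = 211×7.61/(8.314×417) = 0.463 mol.
Adiabatic: TV^(γ−1) = const ⇒ T₂ = 417×(3.88)^0.667 = 1030 K; PV^γ = const ⇒ P₂ = 2020 kPa.
For an ideal gas ΔU = nCvΔT with Cv = (3/2)R = 12.5 J/(mol·K).
ΔU = 0.463×12.5×(1030−417) = 3530 J.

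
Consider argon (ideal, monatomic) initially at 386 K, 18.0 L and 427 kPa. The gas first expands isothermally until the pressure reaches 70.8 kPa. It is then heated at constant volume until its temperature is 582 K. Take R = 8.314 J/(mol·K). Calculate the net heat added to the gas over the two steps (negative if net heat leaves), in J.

19700 J

n = P₁V₁/(RT₁) = 427×18.0/(8.314×386) = 2.39 mol.
Step 1 — Isothermal: T stays 386 K; PV = const ⇒ V₂ = 109 L, P₂ = 70.8 kPa.
ΔU = 0 (ideal gas, T constant).
W = nRT ln(V₂/V₁) = 2.39×8.314×386×ln(6.03) = 13800 J.
Q = ΔU + W = 13800 J.
State after step 1: P = 70.8 kPa, V = 109 L, T = 386 K.
Step 2 — Isochoric: V stays 109 L; P/T = const ⇒ T₂ = 582 K, P₂ = 107 kPa.
W = 0 (no volume change).
ΔU = nCvΔT = 2.39×12.5×(582−386) = 5850 J.
Q = ΔU = 5850 J.
Net over both steps: W = 13800 J, Q = 19700 J, ΔU = 5850 J.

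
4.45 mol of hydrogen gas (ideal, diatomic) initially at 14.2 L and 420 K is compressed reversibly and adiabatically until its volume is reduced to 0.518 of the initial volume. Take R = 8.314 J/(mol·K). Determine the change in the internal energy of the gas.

P₁ = nRT₁/V₁ = 4.45×8.314×420/14.2 = 1090 kPa.
Adiabatic: TV^(γ−1) = const ⇒ T₂ = 420×(1.93)^0.400 = 546 K; PV^γ = const ⇒ P₂ = 2750 kPa.
For an ideal gas ΔU = nCvΔT with Cv = (5/2)R = 20.8 J/(mol·K).
ΔU = 4.45×20.8×(546−420) = 11700 J.

11700 J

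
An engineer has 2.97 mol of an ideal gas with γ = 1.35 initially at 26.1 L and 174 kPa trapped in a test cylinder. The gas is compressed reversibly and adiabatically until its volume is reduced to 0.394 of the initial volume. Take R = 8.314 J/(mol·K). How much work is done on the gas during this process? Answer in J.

5000 J

T₁ = P₁V₁/(nR) = 174×26.1/(2.97×8.314) = 184 K.
Adiabatic: TV^(γ−1) = const ⇒ T₂ = 184×(2.54)^0.350 = 255 K; PV^γ = const ⇒ P₂ = 612 kPa.
ΔU = nCvΔT = 2.97×23.8×(255−184) = 5000 J.
Q = 0 for an adiabatic process, so W = −ΔU = -5000 J.
Work done on the gas = −W_by = 5000 J.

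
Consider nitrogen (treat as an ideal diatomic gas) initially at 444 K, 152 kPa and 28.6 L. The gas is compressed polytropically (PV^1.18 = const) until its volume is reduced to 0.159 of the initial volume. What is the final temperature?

618 K

Polytropic n=1.18: T₂ = T₁(V₁/V₂)^(n−1) = 444×(6.29)^0.18 = 618 K; P₂ = P₁(V₁/V₂)^n = 1330 kPa.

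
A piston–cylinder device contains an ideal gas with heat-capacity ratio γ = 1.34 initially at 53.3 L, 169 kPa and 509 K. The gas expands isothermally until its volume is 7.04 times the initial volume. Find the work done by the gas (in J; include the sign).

17600 J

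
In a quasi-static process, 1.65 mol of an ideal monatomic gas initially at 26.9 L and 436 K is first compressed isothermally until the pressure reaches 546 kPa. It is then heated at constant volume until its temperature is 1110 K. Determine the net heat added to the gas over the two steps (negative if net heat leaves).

P₁ = nRT₁/V₁ = 1.65×8.314×436/26.9 = 222 kPa.
Step 1 — Isothermal: T stays 436 K; PV = const ⇒ V₂ = 11.0 L, P₂ = 546 kPa.
ΔU = 0 (ideal gas, T constant).
W = nRT ln(V₂/V₁) = 1.65×8.314×436×ln(0.407) = -5370 J.
Q = ΔU + W = -5370 J.
State after step 1: P = 546 kPa, V = 11.0 L, T = 436 K.
Step 2 — Isochoric: V stays 11.0 L; P/T = const ⇒ T₂ = 1110 K, P₂ = 1390 kPa.
W = 0 (no volume change).
ΔU = nCvΔT = 1.65×12.5×(1110−436) = 13900 J.
Q = ΔU = 13900 J.
Net over both steps: W = -5370 J, Q = 8500 J, ΔU = 13900 J.

8500 J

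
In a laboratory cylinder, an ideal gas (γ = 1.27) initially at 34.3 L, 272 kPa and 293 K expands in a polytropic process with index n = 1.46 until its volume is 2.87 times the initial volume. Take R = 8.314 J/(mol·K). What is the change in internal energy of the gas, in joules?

-13300 J

n = P₁V₁/(RT₁) = 272×34.3/(8.314×293) = 3.83 mol.
Polytropic n=1.46: T₂ = T₁(V₁/V₂)^(n−1) = 293×(0.348)^0.46 = 180 K; P₂ = P₁(V₁/V₂)^n = 58.4 kPa.
For an ideal gas ΔU = nCvΔT with Cv = R/(γ−1) = 30.8 J/(mol·K).
ΔU = 3.83×30.8×(180−293) = -13300 J.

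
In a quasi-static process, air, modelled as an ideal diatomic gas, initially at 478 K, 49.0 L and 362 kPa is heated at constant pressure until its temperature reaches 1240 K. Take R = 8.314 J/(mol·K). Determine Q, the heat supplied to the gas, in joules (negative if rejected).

n = P₁V₁/(RT₁) = 362×49.0/(8.314×478) = 4.46 mol.
Isobaric: P stays 362 kPa; V/T = const ⇒ T₂ = 1240 K, V₂ = 127 L.
W = PΔV = 362×(127−49.0) kPa·L = 28300 J.
ΔU = nCvΔT = 4.46×20.8×(1240−478) = 70700 J.
Q = ΔU + W = nCpΔT = 99000 J.

99000 J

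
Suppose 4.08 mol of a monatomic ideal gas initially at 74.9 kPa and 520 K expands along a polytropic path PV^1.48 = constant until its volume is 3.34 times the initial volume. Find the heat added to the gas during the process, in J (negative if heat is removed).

V₁ = nRT₁/P₁ = 4.08×8.314×520/74.9 = 236 L.
Polytropic n=1.48: T₂ = T₁(V₁/V₂)^(n−1) = 520×(0.299)^0.48 = 291 K; P₂ = P₁(V₁/V₂)^n = 12.6 kPa.
W = (P₁V₁−P₂V₂)/(n−1) = (74.9×236−12.6×787)/0.48 = 16100 J.
ΔU = nCvΔT = 4.08×12.5×(291−520) = -11600 J.
Q = ΔU + W = 4520 J.

4520 J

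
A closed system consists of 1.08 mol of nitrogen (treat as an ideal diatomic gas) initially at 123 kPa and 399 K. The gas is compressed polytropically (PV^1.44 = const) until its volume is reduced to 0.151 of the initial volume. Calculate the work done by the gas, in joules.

-10600 J

V₁ = nRT₁/P₁ = 1.08×8.314×399/123 = 29.1 L.
Polytropic n=1.44: T₂ = T₁(V₁/V₂)^(n−1) = 399×(6.62)^0.44 = 917 K; P₂ = P₁(V₁/V₂)^n = 1870 kPa.
W = (P₁V₁−P₂V₂)/(n−1) = (123×29.1−1870×4.40)/0.44 = -10600 J.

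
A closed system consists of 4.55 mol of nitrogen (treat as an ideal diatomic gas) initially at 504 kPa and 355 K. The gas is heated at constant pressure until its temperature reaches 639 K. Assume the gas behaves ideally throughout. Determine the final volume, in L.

48.0 L

V₁ = nRT₁/P₁ = 4.55×8.314×355/504 = 26.6 L.
Isobaric: P stays 504 kPa; V/T = const ⇒ T₂ = 639 K, V₂ = 48.0 L.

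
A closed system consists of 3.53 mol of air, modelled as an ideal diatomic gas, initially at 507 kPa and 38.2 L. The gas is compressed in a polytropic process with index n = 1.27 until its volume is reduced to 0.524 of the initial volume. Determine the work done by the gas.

T₁ = P₁V₁/(nR) = 507×38.2/(3.53×8.314) = 660 K.
Polytropic n=1.27: T₂ = T₁(V₁/V₂)^(n−1) = 660×(1.91)^0.27 = 786 K; P₂ = P₁(V₁/V₂)^n = 1150 kPa.
W = (P₁V₁−P₂V₂)/(n−1) = (507×38.2−1150×20.0)/0.27 = -13700 J.

-13700 J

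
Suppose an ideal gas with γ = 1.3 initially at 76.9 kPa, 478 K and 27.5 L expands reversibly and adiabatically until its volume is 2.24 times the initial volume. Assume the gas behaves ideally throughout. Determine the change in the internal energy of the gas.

n = P₁V₁/(RT₁) = 76.9×27.5/(8.314×478) = 0.532 mol.
Adiabatic: TV^(γ−1) = const ⇒ T₂ = 478×(0.446)^0.300 = 375 K; PV^γ = const ⇒ P₂ = 27.0 kPa.
For an ideal gas ΔU = nCvΔT with Cv = R/(γ−1) = 27.7 J/(mol·K).
ΔU = 0.532×27.7×(375−478) = -1510 J.

-1510 J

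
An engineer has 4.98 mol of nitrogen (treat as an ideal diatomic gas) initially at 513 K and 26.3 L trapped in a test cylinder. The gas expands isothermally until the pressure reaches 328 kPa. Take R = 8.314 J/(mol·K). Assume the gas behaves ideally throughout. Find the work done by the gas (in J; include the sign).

19100 J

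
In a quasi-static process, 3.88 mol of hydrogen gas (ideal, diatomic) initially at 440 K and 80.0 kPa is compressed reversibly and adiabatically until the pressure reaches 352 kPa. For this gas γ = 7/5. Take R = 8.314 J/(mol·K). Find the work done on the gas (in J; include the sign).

V₁ = nRT₁/P₁ = 3.88×8.314×440/80.0 = 177 L.
Adiabatic: T₂/T₁ = (P₂/P₁)^((γ−1)/γ) ⇒ T₂ = 440×(4.40)^0.286 = 672 K; V₂ = 61.6 L.
ΔU = nCvΔT = 3.88×20.8×(672−440) = 18700 J.
Q = 0 for an adiabatic process, so W = −ΔU = -18700 J.
Work done on the gas = −W_by = 18700 J.

18700 J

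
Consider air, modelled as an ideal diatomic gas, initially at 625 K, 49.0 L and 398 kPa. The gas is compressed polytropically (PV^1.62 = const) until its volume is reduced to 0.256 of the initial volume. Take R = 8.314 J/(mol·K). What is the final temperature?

1450 K

Polytropic n=1.62: T₂ = T₁(V₁/V₂)^(n−1) = 625×(3.91)^0.62 = 1450 K; P₂ = P₁(V₁/V₂)^n = 3620 kPa.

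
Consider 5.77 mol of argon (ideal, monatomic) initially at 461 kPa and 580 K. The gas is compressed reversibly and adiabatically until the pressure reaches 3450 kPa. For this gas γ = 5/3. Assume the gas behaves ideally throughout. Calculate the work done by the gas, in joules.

V₁ = nRT₁/P₁ = 5.77×8.314×580/461 = 60.4 L.
Adiabatic: T₂/T₁ = (P₂/P₁)^((γ−1)/γ) ⇒ T₂ = 580×(7.48)^0.400 = 1300 K; V₂ = 18.0 L.
ΔU = nCvΔT = 5.77×12.5×(1300−580) = 51600 J.
Q = 0 for an adiabatic process, so W = −ΔU = -51600 J.

-51600 J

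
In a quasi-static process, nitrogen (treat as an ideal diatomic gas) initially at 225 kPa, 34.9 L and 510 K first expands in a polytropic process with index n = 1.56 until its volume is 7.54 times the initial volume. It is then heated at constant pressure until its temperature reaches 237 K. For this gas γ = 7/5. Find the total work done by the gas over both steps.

10600 J

n = P₁V₁/(RT₁) = 225×34.9/(8.314×510) = 1.85 mol.
Step 1 — Polytropic n=1.56: T₂ = T₁(V₁/V₂)^(n−1) = 510×(0.133)^0.56 = 165 K; P₂ = P₁(V₁/V₂)^n = 9.63 kPa.
W = (P₁V₁−P₂V₂)/(n−1) = (225×34.9−9.63×263)/0.56 = 9500 J.
ΔU = nCvΔT = 1.85×20.8×(165−510) = -13300 J.
Q = ΔU + W = -3800 J.
State after step 1: P = 9.63 kPa, V = 263 L, T = 165 K.
Step 2 — Isobaric: P stays 9.63 kPa; V/T = const ⇒ T₂ = 237 K, V₂ = 379 L.
W = PΔV = 9.63×(379−263) kPa·L = 1120 J.
ΔU = nCvΔT = 1.85×20.8×(237−165) = 2790 J.
Q = ΔU + W = nCpΔT = 3910 J.
Net over both steps: W = 10600 J, Q = 106 J, ΔU = -10500 J.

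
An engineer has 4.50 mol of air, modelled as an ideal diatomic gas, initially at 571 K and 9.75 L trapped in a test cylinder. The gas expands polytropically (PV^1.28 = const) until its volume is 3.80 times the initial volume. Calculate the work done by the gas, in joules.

23800 J

P₁ = nRT₁/V₁ = 4.50×8.314×571/9.75 = 2190 kPa.
Polytropic n=1.28: T₂ = T₁(V₁/V₂)^(n−1) = 571×(0.263)^0.28 = 393 K; P₂ = P₁(V₁/V₂)^n = 397 kPa.
W = (P₁V₁−P₂V₂)/(n−1) = (2190×9.75−397×37.0)/0.28 = 23800 J.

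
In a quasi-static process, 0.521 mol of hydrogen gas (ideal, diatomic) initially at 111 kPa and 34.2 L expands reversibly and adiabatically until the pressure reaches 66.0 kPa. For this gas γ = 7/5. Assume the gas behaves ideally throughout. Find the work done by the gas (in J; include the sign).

T₁ = P₁V₁/(nR) = 111×34.2/(0.521×8.314) = 876 K.
Adiabatic: T₂/T₁ = (P₂/P₁)^((γ−1)/γ) ⇒ T₂ = 876×(0.595)^0.286 = 755 K; V₂ = 49.6 L.
ΔU = nCvΔT = 0.521×20.8×(755−876) = -1310 J.
Q = 0 for an adiabatic process, so W = −ΔU = 1310 J.

1310 J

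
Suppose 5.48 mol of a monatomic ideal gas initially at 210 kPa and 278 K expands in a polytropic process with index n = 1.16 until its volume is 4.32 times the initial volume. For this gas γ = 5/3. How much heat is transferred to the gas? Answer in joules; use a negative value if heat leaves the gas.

V₁ = nRT₁/P₁ = 5.48×8.314×278/210 = 60.3 L.
Polytropic n=1.16: T₂ = T₁(V₁/V₂)^(n−1) = 278×(0.231)^0.16 = 220 K; P₂ = P₁(V₁/V₂)^n = 38.5 kPa.
W = (P₁V₁−P₂V₂)/(n−1) = (210×60.3−38.5×261)/0.16 = 16500 J.
ΔU = nCvΔT = 5.48×12.5×(220−278) = -3970 J.
Q = ΔU + W = 12600 J.

12600 J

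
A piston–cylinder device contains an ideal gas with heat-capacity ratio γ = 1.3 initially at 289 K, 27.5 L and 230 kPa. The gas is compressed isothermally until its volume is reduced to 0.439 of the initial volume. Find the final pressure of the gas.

524 kPa

Isothermal: T stays 289 K; PV = const ⇒ V₂ = 12.1 L, P₂ = 524 kPa.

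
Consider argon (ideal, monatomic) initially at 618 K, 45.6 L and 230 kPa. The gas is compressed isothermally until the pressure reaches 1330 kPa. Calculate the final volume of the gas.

7.89 L

Isothermal: T stays 618 K; PV = const ⇒ V₂ = 7.89 L, P₂ = 1330 kPa.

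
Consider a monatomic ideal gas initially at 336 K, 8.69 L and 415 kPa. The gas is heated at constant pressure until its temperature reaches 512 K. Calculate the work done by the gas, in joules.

n = P₁V₁/(RT₁) = 415×8.69/(8.314×336) = 1.29 mol.
Isobaric: P stays 415 kPa; V/T = const ⇒ T₂ = 512 K, V₂ = 13.2 L.
W = PΔV = 415×(13.2−8.69) kPa·L = 1890 J.

1890 J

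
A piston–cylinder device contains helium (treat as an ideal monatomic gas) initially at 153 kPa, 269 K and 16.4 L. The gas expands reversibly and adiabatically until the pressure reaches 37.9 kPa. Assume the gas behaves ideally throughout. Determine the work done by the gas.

1610 J

n = P₁V₁/(RT₁) = 153×16.4/(8.314×269) = 1.12 mol.
Adiabatic: T₂/T₁ = (P₂/P₁)^((γ−1)/γ) ⇒ T₂ = 269×(0.248)^0.400 = 154 K; V₂ = 37.9 L.
ΔU = nCvΔT = 1.12×12.5×(154−269) = -1610 J.
Q = 0 for an adiabatic process, so W = −ΔU = 1610 J.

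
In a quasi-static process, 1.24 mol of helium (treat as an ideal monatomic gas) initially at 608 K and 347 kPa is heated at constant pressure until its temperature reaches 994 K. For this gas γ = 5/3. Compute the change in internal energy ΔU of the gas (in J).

V₁ = nRT₁/P₁ = 1.24×8.314×608/347 = 18.1 L.
Isobaric: P stays 347 kPa; V/T = const ⇒ T₂ = 994 K, V₂ = 29.5 L.
For an ideal gas ΔU = nCvΔT with Cv = (3/2)R = 12.5 J/(mol·K).
ΔU = 1.24×12.5×(994−608) = 5970 J.

5970 J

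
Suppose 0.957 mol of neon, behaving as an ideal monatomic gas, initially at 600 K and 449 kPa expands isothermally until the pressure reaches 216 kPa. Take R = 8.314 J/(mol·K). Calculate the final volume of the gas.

22.1 L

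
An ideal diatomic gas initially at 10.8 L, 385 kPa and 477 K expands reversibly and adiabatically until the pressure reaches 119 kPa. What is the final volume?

25.0 L

Adiabatic: T₂/T₁ = (P₂/P₁)^((γ−1)/γ) ⇒ T₂ = 477×(0.309)^0.286 = 341 K; V₂ = 25.0 L.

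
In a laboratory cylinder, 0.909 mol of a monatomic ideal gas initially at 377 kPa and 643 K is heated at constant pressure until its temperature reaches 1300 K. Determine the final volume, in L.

26.1 L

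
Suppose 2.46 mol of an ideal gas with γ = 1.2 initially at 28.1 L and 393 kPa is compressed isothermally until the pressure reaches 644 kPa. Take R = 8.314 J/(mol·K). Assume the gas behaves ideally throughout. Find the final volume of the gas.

T₁ = P₁V₁/(nR) = 393×28.1/(2.46×8.314) = 540 K.
Isothermal: T stays 540 K; PV = const ⇒ V₂ = 17.1 L, P₂ = 644 kPa.

17.1 L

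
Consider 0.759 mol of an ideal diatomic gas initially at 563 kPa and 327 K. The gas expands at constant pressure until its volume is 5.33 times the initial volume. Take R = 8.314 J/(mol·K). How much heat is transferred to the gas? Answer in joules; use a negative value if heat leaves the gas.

V₁ = nRT₁/P₁ = 0.759×8.314×327/563 = 3.67 L.
Isobaric: P stays 563 kPa; V/T = const ⇒ T₂ = 1740 K, V₂ = 19.5 L.
W = PΔV = 563×(19.5−3.67) kPa·L = 8930 J.
ΔU = nCvΔT = 0.759×20.8×(1740−327) = 22300 J.
Q = ΔU + W = nCpΔT = 31300 J.

31300 J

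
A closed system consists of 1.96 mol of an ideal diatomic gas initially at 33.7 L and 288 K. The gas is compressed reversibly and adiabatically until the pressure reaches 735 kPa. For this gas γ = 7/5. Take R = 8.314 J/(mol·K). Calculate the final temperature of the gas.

P₁ = nRT₁/V₁ = 1.96×8.314×288/33.7 = 139 kPa.
Adiabatic: T₂/T₁ = (P₂/P₁)^((γ−1)/γ) ⇒ T₂ = 288×(5.28)^0.286 = 463 K; V₂ = 10.3 L.

463 K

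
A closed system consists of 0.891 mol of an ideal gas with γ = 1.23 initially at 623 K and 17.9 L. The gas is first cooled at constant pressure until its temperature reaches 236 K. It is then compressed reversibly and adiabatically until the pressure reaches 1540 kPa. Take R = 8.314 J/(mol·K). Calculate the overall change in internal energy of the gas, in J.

-9450 J

P₁ = nRT₁/V₁ = 0.891×8.314×623/17.9 = 258 kPa.
Step 1 — Isobaric: P stays 258 kPa; V/T = const ⇒ T₂ = 236 K, V₂ = 6.78 L.
W = PΔV = 258×(6.78−17.9) kPa·L = -2870 J.
ΔU = nCvΔT = 0.891×36.1×(236−623) = -12500 J.
Q = ΔU + W = nCpΔT = -15300 J.
State after step 1: P = 258 kPa, V = 6.78 L, T = 236 K.
Step 2 — Adiabatic: T₂/T₁ = (P₂/P₁)^((γ−1)/γ) ⇒ T₂ = 236×(5.97)^0.187 = 330 K; V₂ = 1.59 L.
ΔU = nCvΔT = 0.891×36.1×(330−236) = 3020 J.
Q = 0 for an adiabatic process, so W = −ΔU = -3020 J.
Net over both steps: W = -5880 J, Q = -15300 J, ΔU = -9450 J.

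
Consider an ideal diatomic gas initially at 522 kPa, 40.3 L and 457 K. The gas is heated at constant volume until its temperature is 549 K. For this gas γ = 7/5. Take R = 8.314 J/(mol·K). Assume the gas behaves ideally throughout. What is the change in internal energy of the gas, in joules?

n = P₁V₁/(RT₁) = 522×40.3/(8.314×457) = 5.54 mol.
Isochoric: V stays 40.3 L; P/T = const ⇒ T₂ = 549 K, P₂ = 627 kPa.
For an ideal gas ΔU = nCvΔT with Cv = (5/2)R = 20.8 J/(mol·K).
ΔU = 5.54×20.8×(549−457) = 10600 J.

10600 J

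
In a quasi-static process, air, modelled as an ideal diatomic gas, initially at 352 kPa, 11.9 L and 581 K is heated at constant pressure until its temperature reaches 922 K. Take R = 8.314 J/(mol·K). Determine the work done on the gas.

-2460 J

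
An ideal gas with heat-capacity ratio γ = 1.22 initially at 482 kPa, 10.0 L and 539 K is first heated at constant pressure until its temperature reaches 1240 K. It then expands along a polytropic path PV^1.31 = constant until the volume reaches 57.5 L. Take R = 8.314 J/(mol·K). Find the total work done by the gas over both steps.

15100 J

n = P₁V₁/(RT₁) = 482×10.0/(8.314×539) = 1.08 mol.
Step 1 — Isobaric: P stays 482 kPa; V/T = const ⇒ T₂ = 1240 K, V₂ = 23.0 L.
W = PΔV = 482×(23.0−10.0) kPa·L = 6270 J.
ΔU = nCvΔT = 1.08×37.8×(1240−539) = 28500 J.
Q = ΔU + W = nCpΔT = 34800 J.
State after step 1: P = 482 kPa, V = 23.0 L, T = 1240 K.
Step 2 — Polytropic n=1.31: T₂ = T₁(V₁/V₂)^(n−1) = 1240×(0.400)^0.31 = 933 K; P₂ = P₁(V₁/V₂)^n = 145 kPa.
W = (P₁V₁−P₂V₂)/(n−1) = (482×23.0−145×57.5)/0.31 = 8840 J.
ΔU = nCvΔT = 1.08×37.8×(933−1240) = -12500 J.
Q = ΔU + W = -3620 J.
Net over both steps: W = 15100 J, Q = 31100 J, ΔU = 16000 J.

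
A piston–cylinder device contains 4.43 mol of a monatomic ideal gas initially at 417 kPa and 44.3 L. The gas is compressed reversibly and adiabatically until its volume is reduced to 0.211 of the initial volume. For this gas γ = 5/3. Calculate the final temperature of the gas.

1420 K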